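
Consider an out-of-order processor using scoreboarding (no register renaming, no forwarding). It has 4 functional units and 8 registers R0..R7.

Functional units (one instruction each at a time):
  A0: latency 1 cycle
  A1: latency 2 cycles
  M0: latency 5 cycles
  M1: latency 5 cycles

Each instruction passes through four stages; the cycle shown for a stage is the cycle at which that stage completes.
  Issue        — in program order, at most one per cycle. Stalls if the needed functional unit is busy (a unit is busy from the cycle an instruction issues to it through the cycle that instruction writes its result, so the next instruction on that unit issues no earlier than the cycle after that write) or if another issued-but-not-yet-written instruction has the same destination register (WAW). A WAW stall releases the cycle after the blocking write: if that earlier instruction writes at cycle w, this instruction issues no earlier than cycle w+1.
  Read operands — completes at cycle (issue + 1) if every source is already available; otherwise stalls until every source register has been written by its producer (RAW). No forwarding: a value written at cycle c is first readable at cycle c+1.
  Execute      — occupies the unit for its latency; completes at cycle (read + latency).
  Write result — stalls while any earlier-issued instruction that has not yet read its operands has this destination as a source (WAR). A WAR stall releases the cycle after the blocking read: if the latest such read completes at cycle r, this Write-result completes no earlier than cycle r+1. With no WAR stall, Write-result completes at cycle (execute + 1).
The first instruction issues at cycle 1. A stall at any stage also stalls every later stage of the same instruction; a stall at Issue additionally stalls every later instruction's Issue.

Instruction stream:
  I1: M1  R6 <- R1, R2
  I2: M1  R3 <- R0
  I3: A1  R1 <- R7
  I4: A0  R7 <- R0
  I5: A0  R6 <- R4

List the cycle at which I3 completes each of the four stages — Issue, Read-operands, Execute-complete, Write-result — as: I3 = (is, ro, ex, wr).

1) issue 1, read 2, done 7, write 8
2) issue 9, read 10, done 15, write 16  <struct: M1 busy until I1 writes@8>
3) issue 10, read 11, done 13, write 14
4) issue 11, read 12, done 13, write 14
5) issue 15, read 16, done 17, write 18  <struct: A0 busy until I4 writes@14>

I3 = (10, 11, 13, 14)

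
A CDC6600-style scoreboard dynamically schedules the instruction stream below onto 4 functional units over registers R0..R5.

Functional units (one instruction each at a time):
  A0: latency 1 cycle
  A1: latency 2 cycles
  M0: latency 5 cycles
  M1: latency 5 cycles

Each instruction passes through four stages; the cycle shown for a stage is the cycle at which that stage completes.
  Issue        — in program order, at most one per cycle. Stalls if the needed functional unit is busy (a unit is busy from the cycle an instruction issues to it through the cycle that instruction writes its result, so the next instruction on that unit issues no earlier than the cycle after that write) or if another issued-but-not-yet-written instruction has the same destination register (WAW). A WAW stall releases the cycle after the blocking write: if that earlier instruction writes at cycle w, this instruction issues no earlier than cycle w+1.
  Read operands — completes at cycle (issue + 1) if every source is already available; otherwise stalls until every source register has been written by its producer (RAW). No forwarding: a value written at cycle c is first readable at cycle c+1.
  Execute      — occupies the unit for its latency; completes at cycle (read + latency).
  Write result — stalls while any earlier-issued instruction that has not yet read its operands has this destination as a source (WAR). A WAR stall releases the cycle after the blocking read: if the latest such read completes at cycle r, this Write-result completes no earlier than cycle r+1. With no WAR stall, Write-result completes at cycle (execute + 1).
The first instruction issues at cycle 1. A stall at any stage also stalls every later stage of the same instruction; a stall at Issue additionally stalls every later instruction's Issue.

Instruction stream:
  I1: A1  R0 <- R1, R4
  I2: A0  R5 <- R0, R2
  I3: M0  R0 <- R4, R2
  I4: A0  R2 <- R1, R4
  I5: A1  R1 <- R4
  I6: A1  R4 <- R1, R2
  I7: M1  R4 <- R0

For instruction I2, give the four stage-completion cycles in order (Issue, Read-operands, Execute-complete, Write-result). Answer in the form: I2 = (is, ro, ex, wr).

I2 = (2, 6, 7, 8)

[I1] 1/2/4/5
[I2] 2/6/7/8  (RAW R0: wait I1 write@5)
[I3] 6/7/12/13  (WAW R0: wait I1 write@5)
[I4] 9/10/11/12  (struct: A0 busy until I2 writes@8)
[I5] 10/11/13/14
[I6] 15/16/18/19  (struct: A1 busy until I5 writes@14)
[I7] 20/21/26/27  (WAW R4: wait I6 write@19)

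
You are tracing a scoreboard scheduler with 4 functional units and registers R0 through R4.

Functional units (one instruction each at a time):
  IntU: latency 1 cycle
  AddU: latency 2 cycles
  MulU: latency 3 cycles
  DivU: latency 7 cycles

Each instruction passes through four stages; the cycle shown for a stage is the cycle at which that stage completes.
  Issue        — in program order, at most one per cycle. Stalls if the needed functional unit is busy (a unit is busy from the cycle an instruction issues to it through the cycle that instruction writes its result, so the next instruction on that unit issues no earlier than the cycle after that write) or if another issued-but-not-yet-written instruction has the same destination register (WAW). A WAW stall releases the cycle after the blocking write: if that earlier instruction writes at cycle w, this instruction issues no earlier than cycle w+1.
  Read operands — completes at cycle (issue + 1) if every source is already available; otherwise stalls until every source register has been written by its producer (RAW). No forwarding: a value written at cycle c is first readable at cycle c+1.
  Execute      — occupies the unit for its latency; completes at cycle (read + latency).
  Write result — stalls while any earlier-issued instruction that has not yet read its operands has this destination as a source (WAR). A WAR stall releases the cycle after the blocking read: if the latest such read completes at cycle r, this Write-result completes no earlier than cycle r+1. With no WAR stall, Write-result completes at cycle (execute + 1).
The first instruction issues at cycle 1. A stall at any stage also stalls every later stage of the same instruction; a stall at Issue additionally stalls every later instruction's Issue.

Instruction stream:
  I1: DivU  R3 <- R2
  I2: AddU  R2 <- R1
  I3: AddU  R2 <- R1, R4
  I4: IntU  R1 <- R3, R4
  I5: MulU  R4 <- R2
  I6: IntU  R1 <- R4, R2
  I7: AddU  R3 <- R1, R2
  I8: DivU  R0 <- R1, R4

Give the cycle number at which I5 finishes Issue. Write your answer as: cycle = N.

cycle = 9

[1] I1 issues→DivU
[2] I1 reads, I2 issues→AddU
[3] I2 reads
[5] I2 exec-done
[6] I2 writes R2
[7] I3 issues→AddU
[8] I3 reads, I4 issues→IntU
[9] I1 exec-done, I5 issues→MulU
[10] I1 writes R3, I3 exec-done
[11] I3 writes R2, I4 reads
[12] I4 exec-done, I5 reads
[13] I4 writes R1
[14] I6 issues→IntU
[15] I5 exec-done, I7 issues→AddU
[16] I5 writes R4, I8 issues→DivU
[17] I6 reads
[18] I6 exec-done
[19] I6 writes R1
[20] I7 reads, I8 reads
[22] I7 exec-done
[23] I7 writes R3
[27] I8 exec-done
[28] I8 writes R0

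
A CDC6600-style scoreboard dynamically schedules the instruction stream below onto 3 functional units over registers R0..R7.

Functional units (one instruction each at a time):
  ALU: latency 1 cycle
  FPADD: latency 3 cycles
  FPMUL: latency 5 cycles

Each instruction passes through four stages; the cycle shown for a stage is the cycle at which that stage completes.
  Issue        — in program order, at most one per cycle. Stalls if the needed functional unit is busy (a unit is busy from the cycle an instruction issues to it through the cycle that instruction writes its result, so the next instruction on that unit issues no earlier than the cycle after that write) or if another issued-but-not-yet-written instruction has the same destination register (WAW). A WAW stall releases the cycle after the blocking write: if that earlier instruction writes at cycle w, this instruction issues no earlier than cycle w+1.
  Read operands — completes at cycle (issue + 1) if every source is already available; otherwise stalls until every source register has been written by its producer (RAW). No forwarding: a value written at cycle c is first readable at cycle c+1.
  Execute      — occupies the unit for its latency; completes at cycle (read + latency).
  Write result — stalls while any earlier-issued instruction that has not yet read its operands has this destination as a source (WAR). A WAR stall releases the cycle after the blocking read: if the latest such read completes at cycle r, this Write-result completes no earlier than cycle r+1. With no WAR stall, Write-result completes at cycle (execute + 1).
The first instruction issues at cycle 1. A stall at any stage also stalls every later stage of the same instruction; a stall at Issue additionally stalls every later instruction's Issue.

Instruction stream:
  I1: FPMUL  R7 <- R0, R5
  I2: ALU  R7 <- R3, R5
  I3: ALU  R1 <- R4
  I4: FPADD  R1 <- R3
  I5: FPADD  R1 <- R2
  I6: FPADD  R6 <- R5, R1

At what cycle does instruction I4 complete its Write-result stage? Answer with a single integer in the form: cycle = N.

cycle = 22

1) issue 1, read 2, done 7, write 8
2) issue 9, read 10, done 11, write 12  <WAW R7: wait I1 write@8>
3) issue 13, read 14, done 15, write 16  <struct: ALU busy until I2 writes@12>
4) issue 17, read 18, done 21, write 22  <WAW R1: wait I3 write@16>
5) issue 23, read 24, done 27, write 28  <struct: FPADD busy until I4 writes@22>
6) issue 29, read 30, done 33, write 34  <struct: FPADD busy until I5 writes@28>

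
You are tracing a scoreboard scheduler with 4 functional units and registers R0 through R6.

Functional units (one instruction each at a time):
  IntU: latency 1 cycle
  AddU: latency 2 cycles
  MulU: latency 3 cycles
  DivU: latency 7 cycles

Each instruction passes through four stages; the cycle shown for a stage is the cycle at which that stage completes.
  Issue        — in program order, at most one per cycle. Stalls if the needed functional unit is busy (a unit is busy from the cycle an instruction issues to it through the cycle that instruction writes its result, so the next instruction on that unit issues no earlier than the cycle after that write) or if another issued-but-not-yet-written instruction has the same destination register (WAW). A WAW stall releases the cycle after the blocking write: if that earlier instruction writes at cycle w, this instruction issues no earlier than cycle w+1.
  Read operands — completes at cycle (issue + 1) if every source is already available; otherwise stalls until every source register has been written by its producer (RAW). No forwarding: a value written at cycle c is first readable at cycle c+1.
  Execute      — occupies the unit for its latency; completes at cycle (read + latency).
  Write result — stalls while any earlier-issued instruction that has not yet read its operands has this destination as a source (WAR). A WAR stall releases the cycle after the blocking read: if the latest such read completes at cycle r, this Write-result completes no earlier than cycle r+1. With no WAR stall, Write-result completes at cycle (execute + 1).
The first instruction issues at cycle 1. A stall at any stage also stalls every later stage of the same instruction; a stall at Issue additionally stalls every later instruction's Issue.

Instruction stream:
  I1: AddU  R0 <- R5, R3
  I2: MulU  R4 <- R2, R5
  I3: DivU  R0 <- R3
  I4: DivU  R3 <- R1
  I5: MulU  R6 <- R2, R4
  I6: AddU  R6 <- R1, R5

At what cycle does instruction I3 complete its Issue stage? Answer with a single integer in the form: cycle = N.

cycle = 6

1) issue 1, read 2, done 4, write 5
2) issue 2, read 3, done 6, write 7
3) issue 6, read 7, done 14, write 15  <WAW R0: wait I1 write@5>
4) issue 16, read 17, done 24, write 25  <struct: DivU busy until I3 writes@15>
5) issue 17, read 18, done 21, write 22
6) issue 23, read 24, done 26, write 27  <WAW R6: wait I5 write@22>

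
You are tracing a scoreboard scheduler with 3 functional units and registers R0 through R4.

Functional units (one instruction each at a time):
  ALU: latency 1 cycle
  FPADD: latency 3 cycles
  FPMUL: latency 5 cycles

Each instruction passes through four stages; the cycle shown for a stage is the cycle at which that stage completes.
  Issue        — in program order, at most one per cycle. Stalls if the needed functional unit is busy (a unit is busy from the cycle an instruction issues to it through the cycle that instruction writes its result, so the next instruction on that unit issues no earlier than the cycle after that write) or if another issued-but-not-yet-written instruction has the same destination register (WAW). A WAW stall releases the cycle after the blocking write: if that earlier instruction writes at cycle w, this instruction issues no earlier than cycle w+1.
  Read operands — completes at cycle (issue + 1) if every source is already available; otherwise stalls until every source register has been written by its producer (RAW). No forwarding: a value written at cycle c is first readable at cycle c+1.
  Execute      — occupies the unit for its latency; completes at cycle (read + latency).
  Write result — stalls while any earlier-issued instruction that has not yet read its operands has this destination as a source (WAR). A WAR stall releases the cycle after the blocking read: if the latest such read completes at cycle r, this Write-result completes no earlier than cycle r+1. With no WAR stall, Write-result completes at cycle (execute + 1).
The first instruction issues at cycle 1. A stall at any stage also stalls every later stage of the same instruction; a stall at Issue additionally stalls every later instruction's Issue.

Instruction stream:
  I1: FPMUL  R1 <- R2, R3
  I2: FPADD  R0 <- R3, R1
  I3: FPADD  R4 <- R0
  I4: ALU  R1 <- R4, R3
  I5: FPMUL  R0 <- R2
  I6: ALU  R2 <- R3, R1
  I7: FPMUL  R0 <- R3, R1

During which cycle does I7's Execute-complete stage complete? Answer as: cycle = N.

cycle = 30

[I1] 1/2/7/8
[I2] 2/9/12/13  (RAW R1: wait I1 write@8)
[I3] 14/15/18/19  (struct: FPADD busy until I2 writes@13)
[I4] 15/20/21/22  (RAW R4: wait I3 write@19)
[I5] 16/17/22/23
[I6] 23/24/25/26  (struct: ALU busy until I4 writes@22)
[I7] 24/25/30/31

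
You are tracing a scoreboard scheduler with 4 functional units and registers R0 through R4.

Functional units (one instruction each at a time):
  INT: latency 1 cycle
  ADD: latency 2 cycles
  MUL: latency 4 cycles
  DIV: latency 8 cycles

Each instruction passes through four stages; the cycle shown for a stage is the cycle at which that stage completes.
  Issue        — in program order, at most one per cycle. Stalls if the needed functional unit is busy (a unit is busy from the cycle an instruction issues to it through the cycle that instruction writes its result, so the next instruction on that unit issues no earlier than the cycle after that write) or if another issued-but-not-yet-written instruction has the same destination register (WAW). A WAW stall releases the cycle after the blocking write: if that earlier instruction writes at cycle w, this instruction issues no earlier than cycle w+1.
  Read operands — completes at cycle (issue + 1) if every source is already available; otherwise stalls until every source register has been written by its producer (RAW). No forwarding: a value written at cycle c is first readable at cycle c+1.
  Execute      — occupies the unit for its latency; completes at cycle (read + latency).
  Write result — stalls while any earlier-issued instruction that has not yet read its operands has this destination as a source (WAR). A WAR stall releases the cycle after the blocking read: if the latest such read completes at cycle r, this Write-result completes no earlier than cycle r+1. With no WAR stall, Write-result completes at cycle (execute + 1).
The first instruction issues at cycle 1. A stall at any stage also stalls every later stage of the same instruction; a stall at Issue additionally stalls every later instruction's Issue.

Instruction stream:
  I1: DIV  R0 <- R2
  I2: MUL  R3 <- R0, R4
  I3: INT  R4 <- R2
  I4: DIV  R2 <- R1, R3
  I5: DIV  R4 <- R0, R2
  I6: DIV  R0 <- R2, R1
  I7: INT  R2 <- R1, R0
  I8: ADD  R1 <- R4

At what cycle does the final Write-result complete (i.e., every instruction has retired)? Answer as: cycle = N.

t=1  I1→DIV
t=2  I1 RO · I2→MUL
t=3  I3→INT
t=4  I3 RO
t=5  I3 EX
t=10  I1 EX
t=11  I1 WR R0
t=12  I2 RO · I4→DIV
t=13  I3 WR R4
t=16  I2 EX
t=17  I2 WR R3
t=18  I4 RO
t=26  I4 EX
t=27  I4 WR R2
t=28  I5→DIV
t=29  I5 RO
t=37  I5 EX
t=38  I5 WR R4
t=39  I6→DIV
t=40  I6 RO · I7→INT
t=41  I8→ADD
t=42  I8 RO
t=44  I8 EX
t=48  I6 EX
t=49  I6 WR R0
t=50  I7 RO
t=51  I7 EX · I8 WR R1
t=52  I7 WR R2

cycle = 52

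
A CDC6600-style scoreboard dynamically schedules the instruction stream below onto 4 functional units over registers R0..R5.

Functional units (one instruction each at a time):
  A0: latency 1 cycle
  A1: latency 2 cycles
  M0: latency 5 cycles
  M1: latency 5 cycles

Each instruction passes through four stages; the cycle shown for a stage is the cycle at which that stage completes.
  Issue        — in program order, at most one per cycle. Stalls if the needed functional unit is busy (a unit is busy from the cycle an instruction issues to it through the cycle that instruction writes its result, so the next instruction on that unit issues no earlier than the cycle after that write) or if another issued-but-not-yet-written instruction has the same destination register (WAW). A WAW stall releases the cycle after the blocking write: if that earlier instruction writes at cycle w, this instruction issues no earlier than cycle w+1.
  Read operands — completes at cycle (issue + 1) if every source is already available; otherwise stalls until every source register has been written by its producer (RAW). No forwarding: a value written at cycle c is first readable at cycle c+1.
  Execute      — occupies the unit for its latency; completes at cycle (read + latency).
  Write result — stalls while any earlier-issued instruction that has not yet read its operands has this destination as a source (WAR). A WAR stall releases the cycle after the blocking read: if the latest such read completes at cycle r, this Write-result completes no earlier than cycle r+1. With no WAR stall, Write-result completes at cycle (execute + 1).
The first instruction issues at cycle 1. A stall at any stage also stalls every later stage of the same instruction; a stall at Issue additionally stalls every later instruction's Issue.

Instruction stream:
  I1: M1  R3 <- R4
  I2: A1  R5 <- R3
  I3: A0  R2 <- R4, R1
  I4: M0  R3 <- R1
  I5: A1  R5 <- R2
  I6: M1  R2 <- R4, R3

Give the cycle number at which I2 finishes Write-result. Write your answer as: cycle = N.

1) issue 1, read 2, done 7, write 8
2) issue 2, read 9, done 11, write 12  <RAW R3: wait I1 write@8>
3) issue 3, read 4, done 5, write 6
4) issue 9, read 10, done 15, write 16  <WAW R3: wait I1 write@8>
5) issue 13, read 14, done 16, write 17  <struct: A1 busy until I2 writes@12>
6) issue 14, read 17, done 22, write 23  <RAW R3: wait I4 write@16>

cycle = 12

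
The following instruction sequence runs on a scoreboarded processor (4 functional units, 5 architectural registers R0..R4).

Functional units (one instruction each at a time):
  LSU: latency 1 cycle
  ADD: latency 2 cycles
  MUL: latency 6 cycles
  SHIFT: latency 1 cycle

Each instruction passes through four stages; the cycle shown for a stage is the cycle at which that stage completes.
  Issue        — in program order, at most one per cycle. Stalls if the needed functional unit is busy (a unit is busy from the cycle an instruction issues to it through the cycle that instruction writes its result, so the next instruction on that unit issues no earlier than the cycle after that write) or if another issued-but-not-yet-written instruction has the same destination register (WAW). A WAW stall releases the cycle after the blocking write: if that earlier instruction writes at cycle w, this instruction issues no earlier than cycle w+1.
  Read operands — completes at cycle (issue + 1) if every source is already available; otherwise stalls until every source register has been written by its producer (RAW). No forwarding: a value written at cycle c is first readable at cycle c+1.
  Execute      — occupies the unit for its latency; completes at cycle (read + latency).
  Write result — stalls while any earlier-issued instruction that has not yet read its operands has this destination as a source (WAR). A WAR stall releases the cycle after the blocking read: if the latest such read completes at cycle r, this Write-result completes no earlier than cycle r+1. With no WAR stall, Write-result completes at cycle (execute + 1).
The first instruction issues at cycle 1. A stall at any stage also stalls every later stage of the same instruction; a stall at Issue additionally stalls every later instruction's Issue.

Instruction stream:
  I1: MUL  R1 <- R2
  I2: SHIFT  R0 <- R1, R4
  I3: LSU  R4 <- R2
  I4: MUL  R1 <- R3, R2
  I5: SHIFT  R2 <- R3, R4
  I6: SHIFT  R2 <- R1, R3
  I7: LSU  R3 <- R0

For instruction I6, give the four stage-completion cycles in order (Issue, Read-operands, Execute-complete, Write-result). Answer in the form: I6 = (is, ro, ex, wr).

[1] issue I1 (MUL)
[2] I1 read-ops; issue I2 (SHIFT)
[3] issue I3 (LSU)
[4] I3 read-ops
[5] I3 finished on LSU
[8] I1 finished on MUL
[9] I1→R1
[10] I2 read-ops; issue I4 (MUL)
[11] I2 finished on SHIFT; I3→R4; I4 read-ops
[12] I2→R0
[13] issue I5 (SHIFT)
[14] I5 read-ops
[15] I5 finished on SHIFT
[16] I5→R2
[17] I4 finished on MUL; issue I6 (SHIFT)
[18] I4→R1; issue I7 (LSU)
[19] I6 read-ops; I7 read-ops
[20] I6 finished on SHIFT; I7 finished on LSU
[21] I6→R2; I7→R3

I6 = (17, 19, 20, 21)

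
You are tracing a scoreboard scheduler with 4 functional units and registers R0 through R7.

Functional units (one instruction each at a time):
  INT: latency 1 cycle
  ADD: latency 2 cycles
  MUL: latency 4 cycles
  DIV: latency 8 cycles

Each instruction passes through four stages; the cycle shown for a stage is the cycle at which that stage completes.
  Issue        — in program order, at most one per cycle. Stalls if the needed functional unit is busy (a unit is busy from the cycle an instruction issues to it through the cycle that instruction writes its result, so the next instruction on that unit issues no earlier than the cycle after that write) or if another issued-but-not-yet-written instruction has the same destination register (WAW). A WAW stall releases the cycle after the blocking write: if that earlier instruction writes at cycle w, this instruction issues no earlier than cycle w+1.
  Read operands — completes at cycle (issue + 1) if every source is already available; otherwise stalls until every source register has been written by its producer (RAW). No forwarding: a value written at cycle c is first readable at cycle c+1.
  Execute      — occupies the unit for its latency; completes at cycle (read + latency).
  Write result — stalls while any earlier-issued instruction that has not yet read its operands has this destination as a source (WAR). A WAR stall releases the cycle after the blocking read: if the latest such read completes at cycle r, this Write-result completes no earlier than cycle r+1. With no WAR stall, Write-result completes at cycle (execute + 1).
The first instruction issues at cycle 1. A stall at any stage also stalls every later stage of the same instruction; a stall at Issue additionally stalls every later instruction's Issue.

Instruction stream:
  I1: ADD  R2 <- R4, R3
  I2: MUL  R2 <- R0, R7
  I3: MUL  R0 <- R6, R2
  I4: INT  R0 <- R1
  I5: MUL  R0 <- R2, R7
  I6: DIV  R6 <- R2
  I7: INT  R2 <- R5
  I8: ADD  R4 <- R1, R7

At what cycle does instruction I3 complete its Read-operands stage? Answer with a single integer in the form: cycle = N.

cycle = 14

I1  is:1  ro:2  ex:4  wr:5
I2  is:6  ro:7  ex:11  wr:12  — WAW R2: wait I1 write@5
I3  is:13  ro:14  ex:18  wr:19  — struct: MUL busy until I2 writes@12
I4  is:20  ro:21  ex:22  wr:23  — WAW R0: wait I3 write@19
I5  is:24  ro:25  ex:29  wr:30  — WAW R0: wait I4 write@23
I6  is:25  ro:26  ex:34  wr:35
I7  is:26  ro:27  ex:28  wr:29
I8  is:27  ro:28  ex:30  wr:31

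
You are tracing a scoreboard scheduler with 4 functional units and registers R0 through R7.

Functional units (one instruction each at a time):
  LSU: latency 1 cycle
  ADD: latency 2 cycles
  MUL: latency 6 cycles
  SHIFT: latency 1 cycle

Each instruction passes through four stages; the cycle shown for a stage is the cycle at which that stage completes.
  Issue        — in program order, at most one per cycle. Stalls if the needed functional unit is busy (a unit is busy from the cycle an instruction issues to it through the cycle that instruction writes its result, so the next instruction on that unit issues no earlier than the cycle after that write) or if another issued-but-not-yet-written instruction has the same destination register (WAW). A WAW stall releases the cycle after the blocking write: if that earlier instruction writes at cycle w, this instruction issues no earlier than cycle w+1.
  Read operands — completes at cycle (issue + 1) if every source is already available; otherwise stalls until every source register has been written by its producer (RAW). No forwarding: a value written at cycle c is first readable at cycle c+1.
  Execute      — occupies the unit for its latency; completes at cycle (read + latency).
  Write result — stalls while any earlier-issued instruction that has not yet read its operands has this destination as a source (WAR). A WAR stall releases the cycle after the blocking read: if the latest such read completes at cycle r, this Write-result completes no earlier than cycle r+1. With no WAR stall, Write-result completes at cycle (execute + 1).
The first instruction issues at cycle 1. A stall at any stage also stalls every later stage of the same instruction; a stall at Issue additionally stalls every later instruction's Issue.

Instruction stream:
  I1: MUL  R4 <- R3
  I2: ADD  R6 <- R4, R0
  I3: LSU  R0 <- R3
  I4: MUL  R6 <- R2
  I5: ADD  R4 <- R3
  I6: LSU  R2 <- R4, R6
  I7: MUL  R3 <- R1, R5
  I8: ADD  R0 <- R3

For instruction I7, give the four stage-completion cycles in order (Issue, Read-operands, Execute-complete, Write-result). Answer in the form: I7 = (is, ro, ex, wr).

I7 = (23, 24, 30, 31)

cycle 1: I1 dispatched to MUL
cycle 2: I1 operands ready · I2 dispatched to ADD
cycle 3: I3 dispatched to LSU
cycle 4: I3 operands ready
cycle 5: I3 complete
cycle 8: I1 complete
cycle 9: R4←I1
cycle 10: I2 operands ready
cycle 11: R0←I3
cycle 12: I2 complete
cycle 13: R6←I2
cycle 14: I4 dispatched to MUL
cycle 15: I4 operands ready · I5 dispatched to ADD
cycle 16: I5 operands ready · I6 dispatched to LSU
cycle 18: I5 complete
cycle 19: R4←I5
cycle 21: I4 complete
cycle 22: R6←I4
cycle 23: I6 operands ready · I7 dispatched to MUL
cycle 24: I6 complete · I7 operands ready · I8 dispatched to ADD
cycle 25: R2←I6
cycle 30: I7 complete
cycle 31: R3←I7
cycle 32: I8 operands ready
cycle 34: I8 complete
cycle 35: R0←I8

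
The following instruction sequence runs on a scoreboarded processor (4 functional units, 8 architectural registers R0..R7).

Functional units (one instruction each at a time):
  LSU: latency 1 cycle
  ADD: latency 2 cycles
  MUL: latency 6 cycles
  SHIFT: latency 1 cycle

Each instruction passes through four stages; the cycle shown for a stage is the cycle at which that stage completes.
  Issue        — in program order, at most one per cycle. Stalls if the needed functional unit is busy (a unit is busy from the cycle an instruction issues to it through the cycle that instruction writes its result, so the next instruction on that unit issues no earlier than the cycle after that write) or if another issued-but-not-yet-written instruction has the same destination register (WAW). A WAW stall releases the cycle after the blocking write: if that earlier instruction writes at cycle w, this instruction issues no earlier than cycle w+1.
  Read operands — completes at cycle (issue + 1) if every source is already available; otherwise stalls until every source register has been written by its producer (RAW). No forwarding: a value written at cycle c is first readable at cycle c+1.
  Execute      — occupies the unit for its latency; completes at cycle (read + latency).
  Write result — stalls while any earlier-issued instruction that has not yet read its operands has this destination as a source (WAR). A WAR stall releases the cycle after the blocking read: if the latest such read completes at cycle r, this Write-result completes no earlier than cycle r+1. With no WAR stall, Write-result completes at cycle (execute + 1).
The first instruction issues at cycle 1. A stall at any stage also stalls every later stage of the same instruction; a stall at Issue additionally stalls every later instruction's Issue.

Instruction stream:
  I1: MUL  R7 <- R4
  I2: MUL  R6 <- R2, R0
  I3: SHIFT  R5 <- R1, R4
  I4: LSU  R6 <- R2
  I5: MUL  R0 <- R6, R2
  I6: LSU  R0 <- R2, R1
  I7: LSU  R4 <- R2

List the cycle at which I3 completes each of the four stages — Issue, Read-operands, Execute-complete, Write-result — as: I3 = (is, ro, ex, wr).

I3 = (11, 12, 13, 14)

1) issue 1, read 2, done 8, write 9
2) issue 10, read 11, done 17, write 18  <struct: MUL busy until I1 writes@9>
3) issue 11, read 12, done 13, write 14
4) issue 19, read 20, done 21, write 22  <WAW R6: wait I2 write@18>
5) issue 20, read 23, done 29, write 30  <RAW R6: wait I4 write@22>
6) issue 31, read 32, done 33, write 34  <WAW R0: wait I5 write@30>
7) issue 35, read 36, done 37, write 38  <struct: LSU busy until I6 writes@34>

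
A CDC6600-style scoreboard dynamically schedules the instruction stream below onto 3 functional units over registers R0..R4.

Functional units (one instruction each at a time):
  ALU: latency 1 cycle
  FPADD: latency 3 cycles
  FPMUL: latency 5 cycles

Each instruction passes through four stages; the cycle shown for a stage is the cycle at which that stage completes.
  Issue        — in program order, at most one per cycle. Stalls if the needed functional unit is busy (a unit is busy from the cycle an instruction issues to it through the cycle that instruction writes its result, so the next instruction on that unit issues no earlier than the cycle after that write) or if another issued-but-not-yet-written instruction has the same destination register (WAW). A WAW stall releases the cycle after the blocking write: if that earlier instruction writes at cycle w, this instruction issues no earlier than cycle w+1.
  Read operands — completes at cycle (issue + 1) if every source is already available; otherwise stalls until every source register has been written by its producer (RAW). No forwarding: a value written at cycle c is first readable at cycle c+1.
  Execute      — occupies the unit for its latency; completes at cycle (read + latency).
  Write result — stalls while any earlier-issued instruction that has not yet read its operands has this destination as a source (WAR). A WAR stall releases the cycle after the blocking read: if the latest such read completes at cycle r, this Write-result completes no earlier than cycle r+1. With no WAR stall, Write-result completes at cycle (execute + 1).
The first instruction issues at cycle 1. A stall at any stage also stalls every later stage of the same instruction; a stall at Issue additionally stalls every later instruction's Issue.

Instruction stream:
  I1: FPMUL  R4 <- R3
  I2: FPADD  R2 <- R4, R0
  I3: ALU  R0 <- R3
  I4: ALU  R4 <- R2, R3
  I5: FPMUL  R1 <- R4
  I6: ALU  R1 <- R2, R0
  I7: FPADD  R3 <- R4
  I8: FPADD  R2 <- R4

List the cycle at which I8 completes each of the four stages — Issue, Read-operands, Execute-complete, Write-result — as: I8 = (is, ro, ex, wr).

[1] issue I1 (FPMUL)
[2] I1 read-ops, issue I2 (FPADD)
[3] issue I3 (ALU)
[4] I3 read-ops
[5] I3 finished on ALU
[7] I1 finished on FPMUL
[8] I1→R4
[9] I2 read-ops
[10] I3→R0
[11] issue I4 (ALU)
[12] I2 finished on FPADD, issue I5 (FPMUL)
[13] I2→R2
[14] I4 read-ops
[15] I4 finished on ALU
[16] I4→R4
[17] I5 read-ops
[22] I5 finished on FPMUL
[23] I5→R1
[24] issue I6 (ALU)
[25] I6 read-ops, issue I7 (FPADD)
[26] I6 finished on ALU, I7 read-ops
[27] I6→R1
[29] I7 finished on FPADD
[30] I7→R3
[31] issue I8 (FPADD)
[32] I8 read-ops
[35] I8 finished on FPADD
[36] I8→R2

I8 = (31, 32, 35, 36)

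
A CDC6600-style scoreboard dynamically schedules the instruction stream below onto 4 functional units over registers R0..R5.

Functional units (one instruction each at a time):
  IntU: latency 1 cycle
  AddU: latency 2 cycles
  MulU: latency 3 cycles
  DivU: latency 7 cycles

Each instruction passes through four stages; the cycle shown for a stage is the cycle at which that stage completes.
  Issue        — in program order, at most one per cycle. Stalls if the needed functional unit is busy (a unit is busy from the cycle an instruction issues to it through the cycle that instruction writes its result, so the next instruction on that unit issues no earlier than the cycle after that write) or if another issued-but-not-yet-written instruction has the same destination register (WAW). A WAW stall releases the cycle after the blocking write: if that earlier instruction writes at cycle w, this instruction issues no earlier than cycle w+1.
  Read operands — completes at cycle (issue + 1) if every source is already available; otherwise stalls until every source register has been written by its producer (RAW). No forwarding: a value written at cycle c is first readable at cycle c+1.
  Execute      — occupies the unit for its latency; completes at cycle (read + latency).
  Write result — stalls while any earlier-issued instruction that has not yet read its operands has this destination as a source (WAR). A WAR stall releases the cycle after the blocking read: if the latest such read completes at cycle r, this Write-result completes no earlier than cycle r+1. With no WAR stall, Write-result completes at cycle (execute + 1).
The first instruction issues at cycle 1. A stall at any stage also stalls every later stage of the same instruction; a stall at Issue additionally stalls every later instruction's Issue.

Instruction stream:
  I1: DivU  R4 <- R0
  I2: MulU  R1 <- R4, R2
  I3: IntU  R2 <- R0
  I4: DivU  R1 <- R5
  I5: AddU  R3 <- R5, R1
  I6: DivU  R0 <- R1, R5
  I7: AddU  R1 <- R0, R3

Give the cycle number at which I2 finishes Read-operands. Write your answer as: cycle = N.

cycle 1: I1→DivU
cycle 2: I1 RO · I2→MulU
cycle 3: I3→IntU
cycle 4: I3 RO
cycle 5: I3 EX
cycle 9: I1 EX
cycle 10: I1 WR R4
cycle 11: I2 RO
cycle 12: I3 WR R2
cycle 14: I2 EX
cycle 15: I2 WR R1
cycle 16: I4→DivU
cycle 17: I4 RO · I5→AddU
cycle 24: I4 EX
cycle 25: I4 WR R1
cycle 26: I5 RO · I6→DivU
cycle 27: I6 RO
cycle 28: I5 EX
cycle 29: I5 WR R3
cycle 30: I7→AddU
cycle 34: I6 EX
cycle 35: I6 WR R0
cycle 36: I7 RO
cycle 38: I7 EX
cycle 39: I7 WR R1

cycle = 11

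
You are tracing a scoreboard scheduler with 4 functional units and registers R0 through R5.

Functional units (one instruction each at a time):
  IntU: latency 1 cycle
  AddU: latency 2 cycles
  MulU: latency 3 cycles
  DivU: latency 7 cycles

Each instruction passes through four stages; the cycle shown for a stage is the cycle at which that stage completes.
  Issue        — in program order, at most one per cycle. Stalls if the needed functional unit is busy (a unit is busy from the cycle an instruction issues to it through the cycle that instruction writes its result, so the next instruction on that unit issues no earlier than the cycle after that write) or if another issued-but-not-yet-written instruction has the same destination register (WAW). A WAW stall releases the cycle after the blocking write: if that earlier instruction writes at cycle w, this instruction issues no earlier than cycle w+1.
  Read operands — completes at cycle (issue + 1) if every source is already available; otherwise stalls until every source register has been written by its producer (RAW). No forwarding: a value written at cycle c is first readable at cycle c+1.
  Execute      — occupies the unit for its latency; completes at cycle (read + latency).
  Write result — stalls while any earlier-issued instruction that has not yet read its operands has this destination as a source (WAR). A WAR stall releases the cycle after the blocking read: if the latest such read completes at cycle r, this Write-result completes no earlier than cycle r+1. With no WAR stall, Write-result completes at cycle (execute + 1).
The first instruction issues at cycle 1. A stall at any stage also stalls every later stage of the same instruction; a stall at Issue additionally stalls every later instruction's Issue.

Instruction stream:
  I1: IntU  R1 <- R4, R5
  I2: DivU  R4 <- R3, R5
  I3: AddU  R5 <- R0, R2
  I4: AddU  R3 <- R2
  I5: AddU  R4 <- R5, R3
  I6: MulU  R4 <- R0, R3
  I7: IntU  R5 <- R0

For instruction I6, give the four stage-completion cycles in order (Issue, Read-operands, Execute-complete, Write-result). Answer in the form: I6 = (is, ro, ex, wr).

I6 = (18, 19, 22, 23)

1) issue 1, read 2, done 3, write 4
2) issue 2, read 3, done 10, write 11
3) issue 3, read 4, done 6, write 7
4) issue 8, read 9, done 11, write 12  <struct: AddU busy until I3 writes@7>
5) issue 13, read 14, done 16, write 17  <struct: AddU busy until I4 writes@12>
6) issue 18, read 19, done 22, write 23  <WAW R4: wait I5 write@17>
7) issue 19, read 20, done 21, write 22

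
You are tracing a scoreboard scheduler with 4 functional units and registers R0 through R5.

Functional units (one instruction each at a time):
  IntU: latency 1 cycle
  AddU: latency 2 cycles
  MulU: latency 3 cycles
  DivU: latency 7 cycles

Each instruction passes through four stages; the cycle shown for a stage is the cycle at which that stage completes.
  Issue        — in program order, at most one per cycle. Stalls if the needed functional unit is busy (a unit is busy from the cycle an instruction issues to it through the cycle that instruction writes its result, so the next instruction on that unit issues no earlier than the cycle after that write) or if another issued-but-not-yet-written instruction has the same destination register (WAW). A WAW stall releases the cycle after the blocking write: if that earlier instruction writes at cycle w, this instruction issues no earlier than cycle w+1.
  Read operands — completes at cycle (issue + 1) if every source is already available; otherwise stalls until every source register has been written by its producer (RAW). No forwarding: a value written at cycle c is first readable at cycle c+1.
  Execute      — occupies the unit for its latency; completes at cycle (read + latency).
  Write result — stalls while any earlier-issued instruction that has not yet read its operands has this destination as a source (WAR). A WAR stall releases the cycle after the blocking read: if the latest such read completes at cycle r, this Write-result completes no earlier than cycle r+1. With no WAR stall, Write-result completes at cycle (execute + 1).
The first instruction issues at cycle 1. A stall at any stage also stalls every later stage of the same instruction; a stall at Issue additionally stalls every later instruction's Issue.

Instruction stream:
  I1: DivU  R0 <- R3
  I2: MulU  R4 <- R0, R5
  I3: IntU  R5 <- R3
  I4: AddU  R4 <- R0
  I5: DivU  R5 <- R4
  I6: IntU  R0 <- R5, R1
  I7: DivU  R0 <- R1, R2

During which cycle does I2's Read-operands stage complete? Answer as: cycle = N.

cycle 1: issue I1 (DivU)
cycle 2: I1 read-ops · issue I2 (MulU)
cycle 3: issue I3 (IntU)
cycle 4: I3 read-ops
cycle 5: I3 finished on IntU
cycle 9: I1 finished on DivU
cycle 10: I1→R0
cycle 11: I2 read-ops
cycle 12: I3→R5
cycle 14: I2 finished on MulU
cycle 15: I2→R4
cycle 16: issue I4 (AddU)
cycle 17: I4 read-ops · issue I5 (DivU)
cycle 18: issue I6 (IntU)
cycle 19: I4 finished on AddU
cycle 20: I4→R4
cycle 21: I5 read-ops
cycle 28: I5 finished on DivU
cycle 29: I5→R5
cycle 30: I6 read-ops
cycle 31: I6 finished on IntU
cycle 32: I6→R0
cycle 33: issue I7 (DivU)
cycle 34: I7 read-ops
cycle 41: I7 finished on DivU
cycle 42: I7→R0

cycle = 11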